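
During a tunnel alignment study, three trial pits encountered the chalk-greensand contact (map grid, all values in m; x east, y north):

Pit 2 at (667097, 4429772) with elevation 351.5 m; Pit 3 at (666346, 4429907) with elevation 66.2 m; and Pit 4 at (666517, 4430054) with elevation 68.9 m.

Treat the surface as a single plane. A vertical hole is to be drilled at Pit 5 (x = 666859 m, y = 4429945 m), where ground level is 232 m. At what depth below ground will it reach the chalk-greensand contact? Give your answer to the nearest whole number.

17 m

Let the plane be z = a·x + b·y + c.
Pit 3−Pit 2: −751a + 135b = −285.3;  Pit 4−Pit 2: −580a + 282b = −282.6.
Solving gives a = 0.31692363, b = −0.35029892.
Then c = 351.5 − a·667097 − b·4429772 = 1340677.03.
At (666859, 4429945): z_contact = 211343.4 − 1551804.9 + 1340677.03 = 215.5 m.
Depth below ground = 232 − 215.5 = 17 m.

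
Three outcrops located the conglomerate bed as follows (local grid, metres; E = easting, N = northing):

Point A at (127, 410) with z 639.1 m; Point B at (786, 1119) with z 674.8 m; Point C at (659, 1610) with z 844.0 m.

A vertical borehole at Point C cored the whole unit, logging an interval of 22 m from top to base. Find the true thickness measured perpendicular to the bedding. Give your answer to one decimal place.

20.6 m

Let the plane be z = a·E + b·N + c.
Point B−Point A: 659a + 709b = 35.7;  Point C−Point A: 532a + 1200b = 204.9.
Solving gives a = −0.24766, b = 0.28054.
|∇z| = √(a²+b²) = 0.37422, so dip δ = arctan(0.37422) = 20.52°.
True thickness = vertical thickness × cos δ = 22 × cos 20.52° = 20.6 m.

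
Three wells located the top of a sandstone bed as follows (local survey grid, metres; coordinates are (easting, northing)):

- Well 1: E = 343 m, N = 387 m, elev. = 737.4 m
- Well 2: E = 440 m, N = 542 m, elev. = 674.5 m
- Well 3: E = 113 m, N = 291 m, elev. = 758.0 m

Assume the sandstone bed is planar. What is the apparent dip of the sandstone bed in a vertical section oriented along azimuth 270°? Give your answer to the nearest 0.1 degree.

6.2°

Two edge vectors: Well 1→Well 2 = (97, 155, -62.9), Well 1→Well 3 = (-230, -96, 20.6).
Normal n = (Well 1→Well 2) × (Well 1→Well 3) = (-2845.4, 12468.8, 26338).
So ∂z/∂E = −n_x/n_z = 0.10803 and ∂z/∂N = −n_y/n_z = −0.47341.
Unit vector along 270° is (sin 270°, cos 270°) = (-1.0000, -0.0000).
Slope in that direction = a·(-1.0000) + b·(-0.0000) = −0.10803.
Apparent dip = arctan|0.10803| = 6.2° (true dip is 25.9°, so apparent ≤ true as expected).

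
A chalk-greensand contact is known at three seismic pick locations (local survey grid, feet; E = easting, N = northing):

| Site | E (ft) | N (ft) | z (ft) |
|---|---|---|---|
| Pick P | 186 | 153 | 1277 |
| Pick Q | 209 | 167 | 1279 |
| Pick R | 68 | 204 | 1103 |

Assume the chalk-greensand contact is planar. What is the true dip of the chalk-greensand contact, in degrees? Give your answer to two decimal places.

58.12°

Let the plane be z = a·E + b·N + c.
Pick Q−Pick P: 23a + 14b = 2;  Pick R−Pick P: −118a + 51b = −174.
Solving gives a = 0.89841, b = −1.33310.
Gradient magnitude |∇z| = √(a² + b²) = √(0.80714 + 1.77715) = 1.60757.
True dip = arctan(1.60757) = 58.12°, dipping toward NW (azimuth ≈ 326°).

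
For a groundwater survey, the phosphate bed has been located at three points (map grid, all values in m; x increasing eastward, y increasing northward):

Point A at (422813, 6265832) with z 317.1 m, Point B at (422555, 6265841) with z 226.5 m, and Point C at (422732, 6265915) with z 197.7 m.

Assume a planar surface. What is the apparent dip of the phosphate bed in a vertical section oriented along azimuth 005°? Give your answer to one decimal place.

47.8°

Let the plane be z = a·x + b·y + c.
Point B−Point A: −258a + 9b = −90.6;  Point C−Point A: −81a + 83b = −119.4.
Solving gives a = 0.31159, b = −1.13447.
Unit vector along 005° is (sin 5°, cos 5°) = (0.0872, 0.9962).
Slope in that direction = a·(0.0872) + b·(0.9962) = −1.10300.
Apparent dip = arctan|1.10300| = 47.8° (true dip is 49.6°, so apparent ≤ true as expected).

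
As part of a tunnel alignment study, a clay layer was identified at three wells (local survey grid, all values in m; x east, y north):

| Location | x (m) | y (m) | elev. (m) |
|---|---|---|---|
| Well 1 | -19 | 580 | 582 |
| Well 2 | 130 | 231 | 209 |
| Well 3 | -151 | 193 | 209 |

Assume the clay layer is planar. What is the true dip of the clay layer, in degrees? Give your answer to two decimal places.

45.56°

Let the plane be z = a·x + b·y + c.
Well 2−Well 1: 149a − 349b = −373;  Well 3−Well 1: −132a − 387b = −373.
Solving gives a = −0.13664, b = 1.01043.
Gradient magnitude |∇z| = √(a² + b²) = √(0.01867 + 1.02097) = 1.01963.
True dip = arctan(1.01963) = 45.56°, dipping toward S (azimuth ≈ 172°).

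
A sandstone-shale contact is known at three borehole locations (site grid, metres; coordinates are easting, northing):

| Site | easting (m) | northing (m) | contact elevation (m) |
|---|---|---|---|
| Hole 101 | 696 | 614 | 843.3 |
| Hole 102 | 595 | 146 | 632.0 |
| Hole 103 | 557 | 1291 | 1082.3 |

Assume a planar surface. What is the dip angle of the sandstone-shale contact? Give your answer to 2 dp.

Two edge vectors: Hole 101→Hole 102 = (-101, -468, -211.3), Hole 101→Hole 103 = (-139, 677, 239).
Normal n = (Hole 101→Hole 102) × (Hole 101→Hole 103) = (31198.1, 53509.7, -133429).
So ∂z/∂easting = −n_x/n_z = 0.23382 and ∂z/∂northing = −n_y/n_z = 0.40104.
Gradient magnitude |∇z| = √(a² + b²) = √(0.05467 + 0.16083) = 0.46422.
True dip = arctan(0.46422) = 24.90°, dipping toward SSW (azimuth ≈ 210°).

24.90°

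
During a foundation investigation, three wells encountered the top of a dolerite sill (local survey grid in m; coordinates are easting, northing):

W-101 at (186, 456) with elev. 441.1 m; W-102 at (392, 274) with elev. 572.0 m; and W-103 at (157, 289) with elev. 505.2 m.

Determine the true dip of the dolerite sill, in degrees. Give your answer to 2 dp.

26.55°

Let the plane be z = a·easting + b·northing + c.
W-102−W-101: 206a − 182b = 130.9;  W-103−W-101: −29a − 167b = 64.1.
Solving gives a = 0.25691, b = −0.42845.
Gradient magnitude |∇z| = √(a² + b²) = √(0.06600 + 0.18357) = 0.49957.
True dip = arctan(0.49957) = 26.55°, dipping toward NNW (azimuth ≈ 329°).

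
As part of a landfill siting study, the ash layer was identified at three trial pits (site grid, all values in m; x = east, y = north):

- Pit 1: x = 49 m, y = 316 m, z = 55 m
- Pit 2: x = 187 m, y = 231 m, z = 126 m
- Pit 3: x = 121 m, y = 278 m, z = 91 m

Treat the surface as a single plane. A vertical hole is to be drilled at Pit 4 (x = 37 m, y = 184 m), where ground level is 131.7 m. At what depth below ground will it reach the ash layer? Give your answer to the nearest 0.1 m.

Let the plane be z = a·x + b·y + c.
Pit 2−Pit 1: 138a − 85b = 71;  Pit 3−Pit 1: 72a − 38b = 36.
Solving gives a = 0.41324, b = −0.16438.
Then c = 55 − a·49 − b·316 = 86.70.
At (37, 184): z_contact = 15.29 − 30.25 + 86.70 = 71.74 m.
Depth below ground = 131.7 − 71.74 = 60.0 m.

60.0 m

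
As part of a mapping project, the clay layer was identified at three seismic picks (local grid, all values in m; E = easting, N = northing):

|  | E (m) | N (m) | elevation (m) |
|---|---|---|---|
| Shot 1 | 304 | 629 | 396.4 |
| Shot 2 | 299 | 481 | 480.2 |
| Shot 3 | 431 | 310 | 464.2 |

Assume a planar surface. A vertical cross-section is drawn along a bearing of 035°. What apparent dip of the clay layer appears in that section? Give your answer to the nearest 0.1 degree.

Let the plane be z = a·E + b·N + c.
Shot 2−Shot 1: −5a − 148b = 83.8;  Shot 3−Shot 1: 127a − 319b = 67.8.
Solving gives a = −0.81888, b = −0.53855.
Unit vector along 035° is (sin 35°, cos 35°) = (0.5736, 0.8192).
Slope in that direction = a·(0.5736) + b·(0.8192) = −0.91085.
Apparent dip = arctan|0.91085| = 42.3° (true dip is 44.4°, so apparent ≤ true as expected).

42.3°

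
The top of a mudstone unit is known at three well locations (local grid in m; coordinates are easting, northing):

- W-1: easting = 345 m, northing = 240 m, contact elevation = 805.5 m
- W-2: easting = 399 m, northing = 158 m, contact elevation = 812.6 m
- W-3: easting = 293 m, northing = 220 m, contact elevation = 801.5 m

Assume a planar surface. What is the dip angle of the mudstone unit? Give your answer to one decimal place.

Let the plane be z = a·easting + b·northing + c.
W-2−W-1: 54a − 82b = 7.1;  W-3−W-1: −52a − 20b = −4.
Solving gives a = 0.08795, b = −0.02867.
Gradient magnitude |∇z| = √(a² + b²) = √(0.00774 + 0.00082) = 0.09250.
True dip = arctan(0.09250) = 5.3°, dipping toward WNW (azimuth ≈ 288°).

5.3°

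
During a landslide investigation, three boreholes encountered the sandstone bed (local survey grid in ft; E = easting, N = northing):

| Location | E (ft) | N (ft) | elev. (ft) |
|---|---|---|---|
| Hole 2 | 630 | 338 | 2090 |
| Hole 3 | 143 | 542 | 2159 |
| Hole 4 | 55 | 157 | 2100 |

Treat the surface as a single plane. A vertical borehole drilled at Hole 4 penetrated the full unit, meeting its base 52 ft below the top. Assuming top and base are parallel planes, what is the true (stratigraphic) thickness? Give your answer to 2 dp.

Let the plane be z = a·E + b·N + c.
Hole 3−Hole 2: −487a + 204b = 69;  Hole 4−Hole 2: −575a − 181b = 10.
Solving gives a = −0.07072, b = 0.16941.
|∇z| = √(a²+b²) = 0.18358, so dip δ = arctan(0.18358) = 10.40°.
True thickness = vertical thickness × cos δ = 52 × cos 10.40° = 51.15 ft.

51.15 ft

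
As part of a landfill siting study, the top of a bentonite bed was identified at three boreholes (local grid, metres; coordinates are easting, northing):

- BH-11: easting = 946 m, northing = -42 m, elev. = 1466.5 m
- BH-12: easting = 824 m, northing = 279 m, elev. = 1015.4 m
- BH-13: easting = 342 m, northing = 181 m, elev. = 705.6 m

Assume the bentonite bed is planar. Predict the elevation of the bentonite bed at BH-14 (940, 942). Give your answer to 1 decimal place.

400.8 m

Two edge vectors: BH-11→BH-12 = (-122, 321, -451.1), BH-11→BH-13 = (-604, 223, -760.9).
Normal n = (BH-11→BH-12) × (BH-11→BH-13) = (-143653.6, 179634.6, 166678).
So ∂z/∂easting = −n_x/n_z = 0.86186 and ∂z/∂northing = −n_y/n_z = −1.07773.
Intercept c from BH-11: 1466.5 − 815.32 − 45.26 = 605.91.
At (940, 942): z = 810.2 − 1015.2 + 605.91 = 400.8 m.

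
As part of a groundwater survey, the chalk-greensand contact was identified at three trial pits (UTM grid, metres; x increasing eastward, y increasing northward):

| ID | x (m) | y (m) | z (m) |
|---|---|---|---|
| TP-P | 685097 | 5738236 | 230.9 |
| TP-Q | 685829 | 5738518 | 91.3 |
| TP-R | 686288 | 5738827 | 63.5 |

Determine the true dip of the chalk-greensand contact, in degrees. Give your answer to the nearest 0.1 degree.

30.1°

Let the plane be z = a·x + b·y + c.
TP-Q−TP-P: 732a + 282b = −139.6;  TP-R−TP-P: 1191a + 591b = −167.4.
Solving gives a = −0.36482, b = 0.45196.
Gradient magnitude |∇z| = √(a² + b²) = √(0.13310 + 0.20426) = 0.58083.
True dip = arctan(0.58083) = 30.1°, dipping toward SE (azimuth ≈ 141°).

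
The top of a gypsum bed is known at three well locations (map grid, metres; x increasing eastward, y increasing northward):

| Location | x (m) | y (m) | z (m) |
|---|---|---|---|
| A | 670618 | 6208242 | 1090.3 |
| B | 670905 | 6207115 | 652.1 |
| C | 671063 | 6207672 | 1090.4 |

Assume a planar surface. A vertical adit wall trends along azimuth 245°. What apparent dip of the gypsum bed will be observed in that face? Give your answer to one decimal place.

42.4°

Two edge vectors: A→B = (287, -1127, -438.2), A→C = (445, -570, 0.1).
Normal n = (A→B) × (A→C) = (-249886.7, -195027.7, 337925).
So ∂z/∂x = −n_x/n_z = 0.73947 and ∂z/∂y = −n_y/n_z = 0.57713.
Unit vector along 245° is (sin 245°, cos 245°) = (-0.9063, -0.4226).
Slope in that direction = a·(-0.9063) + b·(-0.4226) = −0.91410.
Apparent dip = arctan|0.91410| = 42.4° (true dip is 43.2°, so apparent ≤ true as expected).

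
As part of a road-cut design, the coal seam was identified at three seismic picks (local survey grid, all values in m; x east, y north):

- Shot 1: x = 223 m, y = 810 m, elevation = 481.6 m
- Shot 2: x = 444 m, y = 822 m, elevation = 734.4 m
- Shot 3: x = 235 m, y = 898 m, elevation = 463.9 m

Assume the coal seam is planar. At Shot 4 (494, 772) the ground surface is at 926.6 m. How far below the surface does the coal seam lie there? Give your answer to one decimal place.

116.0 m

Two edge vectors: Shot 1→Shot 2 = (221, 12, 252.8), Shot 1→Shot 3 = (12, 88, -17.7).
Normal n = (Shot 1→Shot 2) × (Shot 1→Shot 3) = (-22458.8, 6945.3, 19304).
So ∂z/∂x = −n_x/n_z = 1.16343 and ∂z/∂y = −n_y/n_z = −0.35979.
Intercept c from Shot 1: 481.6 − 259.44 + 291.43 = 513.58.
At (494, 772): z_contact = 574.73 − 277.75 + 513.58 = 810.56 m.
Depth below ground = 926.6 − 810.56 = 116.0 m.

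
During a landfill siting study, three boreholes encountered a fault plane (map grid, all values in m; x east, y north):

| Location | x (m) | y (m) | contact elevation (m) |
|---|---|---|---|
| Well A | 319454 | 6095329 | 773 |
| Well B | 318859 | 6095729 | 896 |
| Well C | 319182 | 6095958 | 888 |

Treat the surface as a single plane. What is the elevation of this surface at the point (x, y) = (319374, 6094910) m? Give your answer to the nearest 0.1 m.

Two edge vectors: Well A→Well B = (-595, 400, 123), Well A→Well C = (-272, 629, 115).
Normal n = (Well A→Well B) × (Well A→Well C) = (-31367, 34969, -265455).
So ∂z/∂x = −n_x/n_z = −0.118163154 and ∂z/∂y = −n_y/n_z = 0.131732309.
Intercept c from Well A: 773 + 37747.69 − 802951.76 = −764431.07.
At (319374, 6094910): z = −37738.2 + 802896.6 − 764431.07 = 727.3 m.

727.3 m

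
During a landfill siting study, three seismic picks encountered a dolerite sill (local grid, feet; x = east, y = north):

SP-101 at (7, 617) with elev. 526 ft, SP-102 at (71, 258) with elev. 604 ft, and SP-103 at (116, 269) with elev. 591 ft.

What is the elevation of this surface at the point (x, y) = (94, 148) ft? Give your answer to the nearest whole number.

Let the plane be z = a·x + b·y + c.
SP-102−SP-101: 64a − 359b = 78;  SP-103−SP-101: 109a − 348b = 65.
Solving gives a = −0.22593, b = −0.25755.
Then c = 526 − a·7 − b·617 = 686.49.
At (94, 148): z = −21.2 − 38.1 + 686.49 = 627.1 ft.

627 ft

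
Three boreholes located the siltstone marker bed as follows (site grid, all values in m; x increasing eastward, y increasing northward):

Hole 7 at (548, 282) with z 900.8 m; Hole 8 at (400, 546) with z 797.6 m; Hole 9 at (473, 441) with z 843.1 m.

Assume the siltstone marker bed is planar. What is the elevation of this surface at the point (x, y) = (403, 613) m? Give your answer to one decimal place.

784.2 m

Two edge vectors: Hole 7→Hole 8 = (-148, 264, -103.2), Hole 7→Hole 9 = (-75, 159, -57.7).
Normal n = (Hole 7→Hole 8) × (Hole 7→Hole 9) = (1176, -799.6, -3732).
So ∂z/∂x = −n_x/n_z = 0.31511 and ∂z/∂y = −n_y/n_z = −0.21426.
Intercept c from Hole 7: 900.8 − 172.68 + 60.42 = 788.54.
At (403, 613): z = 127.0 − 131.3 + 788.54 = 784.2 m.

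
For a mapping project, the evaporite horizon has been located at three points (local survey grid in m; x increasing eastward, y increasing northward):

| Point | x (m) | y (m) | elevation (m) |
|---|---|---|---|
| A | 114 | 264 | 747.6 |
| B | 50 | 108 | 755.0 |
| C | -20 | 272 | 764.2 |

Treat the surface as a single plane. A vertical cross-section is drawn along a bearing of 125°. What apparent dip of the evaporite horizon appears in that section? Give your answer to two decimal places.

5.89°

Let the plane be z = a·x + b·y + c.
B−A: −64a − 156b = 7.4;  C−A: −134a + 8b = 16.6.
Solving gives a = −0.12368, b = 0.00331.
Unit vector along 125° is (sin 125°, cos 125°) = (0.8192, -0.5736).
Slope in that direction = a·(0.8192) + b·(-0.5736) = −0.10321.
Apparent dip = arctan|0.10321| = 5.89° (true dip is 7.1°, so apparent ≤ true as expected).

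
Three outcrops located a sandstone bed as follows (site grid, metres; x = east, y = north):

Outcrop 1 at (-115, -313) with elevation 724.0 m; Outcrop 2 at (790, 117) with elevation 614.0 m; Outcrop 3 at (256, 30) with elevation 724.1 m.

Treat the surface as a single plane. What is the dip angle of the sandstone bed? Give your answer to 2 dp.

Two edge vectors: Outcrop 1→Outcrop 2 = (905, 430, -110), Outcrop 1→Outcrop 3 = (371, 343, 0.1).
Normal n = (Outcrop 1→Outcrop 2) × (Outcrop 1→Outcrop 3) = (37773, -40900.5, 150885).
So ∂z/∂x = −n_x/n_z = −0.25034 and ∂z/∂y = −n_y/n_z = 0.27107.
Gradient magnitude |∇z| = √(a² + b²) = √(0.06267 + 0.07348) = 0.36899.
True dip = arctan(0.36899) = 20.25°, dipping toward SE (azimuth ≈ 137°).

20.25°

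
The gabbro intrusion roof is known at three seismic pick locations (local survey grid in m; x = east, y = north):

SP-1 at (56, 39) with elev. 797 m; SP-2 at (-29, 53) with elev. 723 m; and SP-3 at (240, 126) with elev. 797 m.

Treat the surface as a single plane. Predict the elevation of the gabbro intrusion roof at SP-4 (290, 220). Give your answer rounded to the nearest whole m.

Let the plane be z = a·x + b·y + c.
SP-2−SP-1: −85a + 14b = −74;  SP-3−SP-1: 184a + 87b = 0.
Solving gives a = 0.64567, b = −1.36556.
Then c = 797 − a·56 − b·39 = 814.10.
At (290, 220): z = 187.2 − 300.4 + 814.10 = 700.9 m.

701 m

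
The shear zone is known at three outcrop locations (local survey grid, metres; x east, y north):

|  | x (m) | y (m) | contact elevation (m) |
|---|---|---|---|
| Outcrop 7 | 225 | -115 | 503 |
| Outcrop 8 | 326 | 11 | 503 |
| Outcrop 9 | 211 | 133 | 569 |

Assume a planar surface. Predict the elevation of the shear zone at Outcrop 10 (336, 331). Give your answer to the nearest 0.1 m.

Two edge vectors: Outcrop 7→Outcrop 8 = (101, 126, 0), Outcrop 7→Outcrop 9 = (-14, 248, 66).
Normal n = (Outcrop 7→Outcrop 8) × (Outcrop 7→Outcrop 9) = (8316, -6666, 26812).
So ∂z/∂x = −n_x/n_z = −0.31016 and ∂z/∂y = −n_y/n_z = 0.24862.
Intercept c from Outcrop 7: 503 + 69.79 + 28.59 = 601.38.
At (336, 331): z = −104.2 + 82.3 + 601.38 = 579.5 m.

579.5 m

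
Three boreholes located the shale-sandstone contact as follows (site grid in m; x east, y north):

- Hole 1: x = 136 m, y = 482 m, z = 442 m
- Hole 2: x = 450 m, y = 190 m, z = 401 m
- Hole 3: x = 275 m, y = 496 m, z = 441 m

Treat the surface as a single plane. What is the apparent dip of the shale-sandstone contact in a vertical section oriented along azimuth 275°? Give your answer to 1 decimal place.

1.7°

Let the plane be z = a·x + b·y + c.
Hole 2−Hole 1: 314a − 292b = −41;  Hole 3−Hole 1: 139a + 14b = −1.
Solving gives a = −0.01925, b = 0.11971.
Unit vector along 275° is (sin 275°, cos 275°) = (-0.9962, 0.0872).
Slope in that direction = a·(-0.9962) + b·(0.0872) = 0.02961.
Apparent dip = arctan|0.02961| = 1.7° (true dip is 6.9°, so apparent ≤ true as expected).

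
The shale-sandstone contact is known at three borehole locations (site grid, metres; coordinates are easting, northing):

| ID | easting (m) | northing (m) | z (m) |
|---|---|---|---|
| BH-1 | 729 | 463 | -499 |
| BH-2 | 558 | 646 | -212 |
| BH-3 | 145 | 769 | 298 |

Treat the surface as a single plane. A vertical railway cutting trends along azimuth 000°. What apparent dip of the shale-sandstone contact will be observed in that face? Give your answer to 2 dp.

29.86°

Let the plane be z = a·easting + b·northing + c.
BH-2−BH-1: −171a + 183b = 287;  BH-3−BH-1: −584a + 306b = 797.
Solving gives a = −1.06385, b = 0.57421.
Unit vector along 000° is (sin 0°, cos 0°) = (0.0000, 1.0000).
Slope in that direction = a·(0.0000) + b·(1.0000) = 0.57421.
Apparent dip = arctan|0.57421| = 29.86° (true dip is 50.4°, so apparent ≤ true as expected).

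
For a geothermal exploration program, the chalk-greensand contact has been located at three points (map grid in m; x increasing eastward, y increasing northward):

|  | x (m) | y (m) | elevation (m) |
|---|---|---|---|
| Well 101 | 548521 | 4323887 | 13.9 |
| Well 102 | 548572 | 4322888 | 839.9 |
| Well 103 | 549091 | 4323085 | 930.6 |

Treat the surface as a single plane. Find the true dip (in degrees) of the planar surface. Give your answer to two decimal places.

Two edge vectors: Well 101→Well 102 = (51, -999, 826), Well 101→Well 103 = (570, -802, 916.7).
Normal n = (Well 101→Well 102) × (Well 101→Well 103) = (-253331.3, 424068.3, 528528).
So ∂z/∂x = −n_x/n_z = 0.47931 and ∂z/∂y = −n_y/n_z = −0.80236.
Gradient magnitude |∇z| = √(a² + b²) = √(0.22974 + 0.64378) = 0.93462.
True dip = arctan(0.93462) = 43.06°, dipping toward NNW (azimuth ≈ 329°).

43.06°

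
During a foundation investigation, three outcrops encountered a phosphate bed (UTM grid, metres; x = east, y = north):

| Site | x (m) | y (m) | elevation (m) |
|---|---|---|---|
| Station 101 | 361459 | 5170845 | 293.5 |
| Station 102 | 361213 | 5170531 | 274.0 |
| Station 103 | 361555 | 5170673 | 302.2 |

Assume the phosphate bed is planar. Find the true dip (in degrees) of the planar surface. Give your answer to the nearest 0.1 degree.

Let the plane be z = a·x + b·y + c.
Station 102−Station 101: −246a − 314b = −19.5;  Station 103−Station 101: 96a − 172b = 8.7.
Solving gives a = 0.08399, b = −0.00370.
Gradient magnitude |∇z| = √(a² + b²) = √(0.00705 + 0.00001) = 0.08407.
True dip = arctan(0.08407) = 4.8°, dipping toward W (azimuth ≈ 273°).

4.8°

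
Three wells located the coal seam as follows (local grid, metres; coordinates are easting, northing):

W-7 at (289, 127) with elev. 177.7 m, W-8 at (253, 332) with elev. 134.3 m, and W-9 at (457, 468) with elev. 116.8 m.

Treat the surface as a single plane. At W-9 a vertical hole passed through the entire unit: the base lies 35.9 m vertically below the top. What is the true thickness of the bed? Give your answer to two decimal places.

35.14 m

Let the plane be z = a·easting + b·northing + c.
W-8−W-7: −36a + 205b = −43.4;  W-9−W-7: 168a + 341b = −60.9.
Solving gives a = 0.04955, b = −0.20301.
|∇z| = √(a²+b²) = 0.20897, so dip δ = arctan(0.20897) = 11.80°.
True thickness = vertical thickness × cos δ = 35.9 × cos 11.80° = 35.14 m.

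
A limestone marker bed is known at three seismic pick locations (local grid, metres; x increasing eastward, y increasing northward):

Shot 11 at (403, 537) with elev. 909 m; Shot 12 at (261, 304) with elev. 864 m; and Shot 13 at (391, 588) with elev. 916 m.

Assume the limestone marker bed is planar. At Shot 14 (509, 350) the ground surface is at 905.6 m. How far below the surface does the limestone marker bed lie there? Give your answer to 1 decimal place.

18.2 m

Let the plane be z = a·x + b·y + c.
Shot 12−Shot 11: −142a − 233b = −45;  Shot 13−Shot 11: −12a + 51b = 7.
Solving gives a = 0.06615, b = 0.15282.
Then c = 909 − a·403 − b·537 = 800.28.
At (509, 350): z_contact = 33.67 + 53.49 + 800.28 = 887.43 m.
Depth below ground = 905.6 − 887.43 = 18.2 m.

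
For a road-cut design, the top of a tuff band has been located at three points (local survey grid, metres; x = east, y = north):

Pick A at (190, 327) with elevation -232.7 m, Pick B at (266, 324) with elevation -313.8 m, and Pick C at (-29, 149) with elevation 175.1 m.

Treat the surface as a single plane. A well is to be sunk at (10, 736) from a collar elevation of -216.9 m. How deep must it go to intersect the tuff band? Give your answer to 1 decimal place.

Let the plane be z = a·x + b·y + c.
Pick B−Pick A: 76a − 3b = −81.1;  Pick C−Pick A: −219a − 178b = 407.8.
Solving gives a = −1.10393, b = −0.93281.
Then c = -232.7 − a·190 − b·327 = 282.07.
At (10, 736): z_contact = −11.04 − 686.55 + 282.07 = -415.51 m.
Depth below ground = -216.9 − (-415.51) = 198.6 m.

198.6 m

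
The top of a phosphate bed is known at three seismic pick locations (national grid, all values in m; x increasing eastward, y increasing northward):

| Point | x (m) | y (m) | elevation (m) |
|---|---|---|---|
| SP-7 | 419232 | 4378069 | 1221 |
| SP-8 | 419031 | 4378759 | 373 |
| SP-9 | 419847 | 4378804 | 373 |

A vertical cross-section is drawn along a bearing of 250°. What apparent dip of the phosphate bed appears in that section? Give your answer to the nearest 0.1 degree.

19.3°

Let the plane be z = a·x + b·y + c.
SP-8−SP-7: −201a + 690b = −848;  SP-9−SP-7: 615a + 735b = −848.
Solving gives a = 0.06670, b = −1.20955.
Unit vector along 250° is (sin 250°, cos 250°) = (-0.9397, -0.3420).
Slope in that direction = a·(-0.9397) + b·(-0.3420) = 0.35101.
Apparent dip = arctan|0.35101| = 19.3° (true dip is 50.5°, so apparent ≤ true as expected).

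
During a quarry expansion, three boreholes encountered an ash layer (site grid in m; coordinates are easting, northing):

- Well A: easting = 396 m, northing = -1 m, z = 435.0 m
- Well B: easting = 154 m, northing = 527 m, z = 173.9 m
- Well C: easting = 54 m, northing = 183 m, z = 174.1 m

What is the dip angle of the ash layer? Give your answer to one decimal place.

34.5°

Let the plane be z = a·easting + b·northing + c.
Well B−Well A: −242a + 528b = −261.1;  Well C−Well A: −342a + 184b = −260.9.
Solving gives a = 0.65942, b = −0.19227.
Gradient magnitude |∇z| = √(a² + b²) = √(0.43484 + 0.03697) = 0.68688.
True dip = arctan(0.68688) = 34.5°, dipping toward WNW (azimuth ≈ 286°).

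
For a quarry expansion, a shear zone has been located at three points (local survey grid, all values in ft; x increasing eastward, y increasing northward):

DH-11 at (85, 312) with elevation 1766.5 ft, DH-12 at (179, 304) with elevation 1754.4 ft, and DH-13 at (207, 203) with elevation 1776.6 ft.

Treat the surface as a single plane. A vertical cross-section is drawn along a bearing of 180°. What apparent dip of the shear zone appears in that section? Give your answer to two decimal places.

Let the plane be z = a·x + b·y + c.
DH-12−DH-11: 94a − 8b = −12.1;  DH-13−DH-11: 122a − 109b = 10.1.
Solving gives a = −0.15099, b = −0.26166.
Unit vector along 180° is (sin 180°, cos 180°) = (0.0000, -1.0000).
Slope in that direction = a·(0.0000) + b·(-1.0000) = 0.26166.
Apparent dip = arctan|0.26166| = 14.66° (true dip is 16.8°, so apparent ≤ true as expected).

14.66°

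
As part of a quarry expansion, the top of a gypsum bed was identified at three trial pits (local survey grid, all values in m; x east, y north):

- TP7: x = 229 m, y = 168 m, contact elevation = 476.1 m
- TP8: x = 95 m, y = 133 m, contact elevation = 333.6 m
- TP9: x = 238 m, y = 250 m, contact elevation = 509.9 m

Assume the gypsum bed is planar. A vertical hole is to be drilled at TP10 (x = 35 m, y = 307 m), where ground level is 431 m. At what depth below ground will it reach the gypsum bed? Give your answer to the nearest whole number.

Two edge vectors: TP7→TP8 = (-134, -35, -142.5), TP7→TP9 = (9, 82, 33.8).
Normal n = (TP7→TP8) × (TP7→TP9) = (10502, 3246.7, -10673).
So ∂z/∂x = −n_x/n_z = 0.98398 and ∂z/∂y = −n_y/n_z = 0.30420.
Intercept c from TP7: 476.1 − 225.33 − 51.11 = 199.66.
At (35, 307): z_contact = 34.4 + 93.4 + 199.66 = 327.5 m.
Depth below ground = 431 − 327.5 = 104 m.

104 m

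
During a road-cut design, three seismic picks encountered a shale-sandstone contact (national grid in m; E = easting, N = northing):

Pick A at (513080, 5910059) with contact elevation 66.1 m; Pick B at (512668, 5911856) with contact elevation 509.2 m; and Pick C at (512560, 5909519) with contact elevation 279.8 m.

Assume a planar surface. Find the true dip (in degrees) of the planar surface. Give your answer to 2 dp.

28.93°

Two edge vectors: Pick A→Pick B = (-412, 1797, 443.1), Pick A→Pick C = (-520, -540, 213.7).
Normal n = (Pick A→Pick B) × (Pick A→Pick C) = (623292.9, -142367.6, 1156920).
So ∂z/∂E = −n_x/n_z = −0.53875 and ∂z/∂N = −n_y/n_z = 0.12306.
Gradient magnitude |∇z| = √(a² + b²) = √(0.29025 + 0.01514) = 0.55263.
True dip = arctan(0.55263) = 28.93°, dipping toward ESE (azimuth ≈ 103°).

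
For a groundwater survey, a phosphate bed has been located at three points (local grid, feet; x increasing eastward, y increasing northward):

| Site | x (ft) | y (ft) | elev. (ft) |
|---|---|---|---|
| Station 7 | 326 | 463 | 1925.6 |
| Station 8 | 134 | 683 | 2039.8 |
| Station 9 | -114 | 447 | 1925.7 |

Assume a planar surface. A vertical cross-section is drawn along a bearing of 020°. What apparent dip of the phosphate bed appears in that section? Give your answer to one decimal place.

Two edge vectors: Station 7→Station 8 = (-192, 220, 114.2), Station 7→Station 9 = (-440, -16, 0.1).
Normal n = (Station 7→Station 8) × (Station 7→Station 9) = (1849.2, -50228.8, 99872).
So ∂z/∂x = −n_x/n_z = −0.01852 and ∂z/∂y = −n_y/n_z = 0.50293.
Unit vector along 020° is (sin 20°, cos 20°) = (0.3420, 0.9397).
Slope in that direction = a·(0.3420) + b·(0.9397) = 0.46627.
Apparent dip = arctan|0.46627| = 25.0° (true dip is 26.7°, so apparent ≤ true as expected).

25.0°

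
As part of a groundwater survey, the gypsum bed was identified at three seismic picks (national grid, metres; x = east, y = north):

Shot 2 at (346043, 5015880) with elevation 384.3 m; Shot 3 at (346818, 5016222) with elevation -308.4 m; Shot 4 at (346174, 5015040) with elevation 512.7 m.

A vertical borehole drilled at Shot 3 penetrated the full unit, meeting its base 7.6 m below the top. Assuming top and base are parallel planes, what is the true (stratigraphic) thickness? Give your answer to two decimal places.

Two edge vectors: Shot 2→Shot 3 = (775, 342, -692.7), Shot 2→Shot 4 = (131, -840, 128.4).
Normal n = (Shot 2→Shot 3) × (Shot 2→Shot 4) = (-537955.2, -190253.7, -695802).
So ∂z/∂x = −n_x/n_z = −0.77314 and ∂z/∂y = −n_y/n_z = −0.27343.
|∇z| = √(a²+b²) = 0.82007, so dip δ = arctan(0.82007) = 39.35°.
True thickness = vertical thickness × cos δ = 7.6 × cos 39.35° = 5.88 m.

5.88 m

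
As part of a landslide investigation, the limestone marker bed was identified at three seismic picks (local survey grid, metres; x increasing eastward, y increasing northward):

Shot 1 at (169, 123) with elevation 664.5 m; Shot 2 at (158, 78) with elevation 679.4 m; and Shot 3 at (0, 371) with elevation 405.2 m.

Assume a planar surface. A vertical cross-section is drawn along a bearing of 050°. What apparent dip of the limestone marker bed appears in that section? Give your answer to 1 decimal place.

14.4°

Two edge vectors: Shot 1→Shot 2 = (-11, -45, 14.9), Shot 1→Shot 3 = (-169, 248, -259.3).
Normal n = (Shot 1→Shot 2) × (Shot 1→Shot 3) = (7973.3, -5370.4, -10333).
So ∂z/∂x = −n_x/n_z = 0.77163 and ∂z/∂y = −n_y/n_z = −0.51973.
Unit vector along 050° is (sin 50°, cos 50°) = (0.7660, 0.6428).
Slope in that direction = a·(0.7660) + b·(0.6428) = 0.25703.
Apparent dip = arctan|0.25703| = 14.4° (true dip is 42.9°, so apparent ≤ true as expected).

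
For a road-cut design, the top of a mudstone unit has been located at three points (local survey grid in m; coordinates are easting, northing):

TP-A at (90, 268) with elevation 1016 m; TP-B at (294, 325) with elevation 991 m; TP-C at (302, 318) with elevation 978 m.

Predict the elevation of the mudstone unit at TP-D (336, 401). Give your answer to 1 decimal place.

Two edge vectors: TP-A→TP-B = (204, 57, -25), TP-A→TP-C = (212, 50, -38).
Normal n = (TP-A→TP-B) × (TP-A→TP-C) = (-916, 2452, -1884).
So ∂z/∂easting = −n_x/n_z = −0.48620 and ∂z/∂northing = −n_y/n_z = 1.30149.
Intercept c from TP-A: 1016 + 43.76 − 348.80 = 710.96.
At (336, 401): z = −163.4 + 521.9 + 710.96 = 1069.5 m.

1069.5 m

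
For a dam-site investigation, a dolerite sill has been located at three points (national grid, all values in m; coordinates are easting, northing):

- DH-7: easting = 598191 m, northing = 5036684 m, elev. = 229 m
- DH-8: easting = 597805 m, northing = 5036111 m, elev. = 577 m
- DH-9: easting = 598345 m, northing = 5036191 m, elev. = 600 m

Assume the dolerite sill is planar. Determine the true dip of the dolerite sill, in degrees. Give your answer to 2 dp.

Let the plane be z = a·easting + b·northing + c.
DH-8−DH-7: −386a − 573b = 348;  DH-9−DH-7: 154a − 493b = 371.
Solving gives a = 0.14726, b = −0.70653.
Gradient magnitude |∇z| = √(a² + b²) = √(0.02169 + 0.49919) = 0.72172.
True dip = arctan(0.72172) = 35.82°, dipping toward NNW (azimuth ≈ 348°).

35.82°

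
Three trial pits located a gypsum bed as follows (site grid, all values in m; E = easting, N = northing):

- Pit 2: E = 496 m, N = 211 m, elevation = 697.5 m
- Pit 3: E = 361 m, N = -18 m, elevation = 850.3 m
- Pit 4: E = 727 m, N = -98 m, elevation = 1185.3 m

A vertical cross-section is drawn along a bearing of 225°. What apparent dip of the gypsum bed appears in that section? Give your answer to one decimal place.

Let the plane be z = a·E + b·N + c.
Pit 3−Pit 2: −135a − 229b = 152.8;  Pit 4−Pit 2: 231a − 309b = 487.8.
Solving gives a = 0.68162, b = −1.06908.
Unit vector along 225° is (sin 225°, cos 225°) = (-0.7071, -0.7071).
Slope in that direction = a·(-0.7071) + b·(-0.7071) = 0.27397.
Apparent dip = arctan|0.27397| = 15.3° (true dip is 51.7°, so apparent ≤ true as expected).

15.3°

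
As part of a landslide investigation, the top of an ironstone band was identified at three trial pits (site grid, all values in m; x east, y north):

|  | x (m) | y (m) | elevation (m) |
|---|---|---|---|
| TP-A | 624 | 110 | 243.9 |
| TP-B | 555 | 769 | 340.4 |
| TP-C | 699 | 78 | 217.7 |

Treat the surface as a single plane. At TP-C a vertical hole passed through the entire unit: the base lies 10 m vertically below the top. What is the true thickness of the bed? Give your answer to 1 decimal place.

Let the plane be z = a·x + b·y + c.
TP-B−TP-A: −69a + 659b = 96.5;  TP-C−TP-A: 75a − 32b = −26.2.
Solving gives a = −0.30027, b = 0.11499.
|∇z| = √(a²+b²) = 0.32154, so dip δ = arctan(0.32154) = 17.82°.
True thickness = vertical thickness × cos δ = 10 × cos 17.82° = 9.5 m.

9.5 m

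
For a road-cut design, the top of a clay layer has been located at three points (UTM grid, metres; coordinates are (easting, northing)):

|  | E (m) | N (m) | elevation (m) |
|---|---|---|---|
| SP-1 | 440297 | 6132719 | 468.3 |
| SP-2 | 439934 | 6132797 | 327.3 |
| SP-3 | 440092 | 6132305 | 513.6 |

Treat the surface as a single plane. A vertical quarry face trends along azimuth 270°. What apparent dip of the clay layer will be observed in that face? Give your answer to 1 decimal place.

18.3°

Two edge vectors: SP-1→SP-2 = (-363, 78, -141), SP-1→SP-3 = (-205, -414, 45.3).
Normal n = (SP-1→SP-2) × (SP-1→SP-3) = (-54840.6, 45348.9, 166272).
So ∂z/∂E = −n_x/n_z = 0.32982 and ∂z/∂N = −n_y/n_z = −0.27274.
Unit vector along 270° is (sin 270°, cos 270°) = (-1.0000, -0.0000).
Slope in that direction = a·(-1.0000) + b·(-0.0000) = −0.32982.
Apparent dip = arctan|0.32982| = 18.3° (true dip is 23.2°, so apparent ≤ true as expected).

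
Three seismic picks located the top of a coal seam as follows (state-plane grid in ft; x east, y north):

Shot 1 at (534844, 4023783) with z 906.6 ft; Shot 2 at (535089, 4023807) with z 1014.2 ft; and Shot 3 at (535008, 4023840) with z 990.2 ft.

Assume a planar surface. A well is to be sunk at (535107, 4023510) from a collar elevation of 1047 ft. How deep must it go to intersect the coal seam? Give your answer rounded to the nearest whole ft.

109 ft

Let the plane be z = a·x + b·y + c.
Shot 2−Shot 1: 245a + 24b = 107.6;  Shot 3−Shot 1: 164a + 57b = 83.6.
Solving gives a = 0.41148669, b = 0.28274005.
Then c = 906.6 − a·534844 − b·4023783 = −1356859.21.
At (535107, 4023510): z_contact = 220189.4 + 1137607.4 − 1356859.21 = 937.6 ft.
Depth below ground = 1047 − 937.6 = 109 ft.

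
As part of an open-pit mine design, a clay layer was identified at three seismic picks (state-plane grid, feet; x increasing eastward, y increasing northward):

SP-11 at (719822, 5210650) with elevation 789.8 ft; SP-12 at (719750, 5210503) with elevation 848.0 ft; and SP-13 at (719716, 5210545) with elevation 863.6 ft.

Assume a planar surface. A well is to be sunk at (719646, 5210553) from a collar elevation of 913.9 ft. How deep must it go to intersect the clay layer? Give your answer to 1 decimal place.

9.8 ft

Let the plane be z = a·x + b·y + c.
SP-12−SP-11: −72a − 147b = 58.2;  SP-13−SP-11: −106a − 105b = 73.8.
Solving gives a = −0.590575916, b = −0.106656694.
Then c = 789.8 − a·719822 − b·5210650 = 981650.04.
At (719646, 5210553): z_contact = −425005.60 − 555740.36 + 981650.04 = 904.09 ft.
Depth below ground = 913.9 − 904.09 = 9.8 ft.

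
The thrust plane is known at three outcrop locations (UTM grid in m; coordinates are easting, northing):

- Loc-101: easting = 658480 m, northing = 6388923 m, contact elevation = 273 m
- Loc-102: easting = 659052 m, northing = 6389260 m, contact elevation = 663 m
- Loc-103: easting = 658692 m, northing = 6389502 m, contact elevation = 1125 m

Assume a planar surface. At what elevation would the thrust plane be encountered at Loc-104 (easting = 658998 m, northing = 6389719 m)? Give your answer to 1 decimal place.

1390.8 m

Let the plane be z = a·easting + b·northing + c.
Loc-102−Loc-101: 572a + 337b = 390;  Loc-103−Loc-101: 212a + 579b = 852.
Solving gives a = −0.236055501, b = 1.557933966.
Then c = 273 − a·658480 − b·6388923 = −9797809.32.
At (658998, 6389719): z = −155560.1 + 9954760.3 − 9797809.32 = 1390.8 m.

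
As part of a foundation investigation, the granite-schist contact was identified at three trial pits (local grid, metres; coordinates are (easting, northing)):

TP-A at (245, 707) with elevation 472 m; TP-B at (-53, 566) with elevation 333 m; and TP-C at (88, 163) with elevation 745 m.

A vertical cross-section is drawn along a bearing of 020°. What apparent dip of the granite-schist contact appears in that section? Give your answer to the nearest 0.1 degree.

22.5°

Two edge vectors: TP-A→TP-B = (-298, -141, -139), TP-A→TP-C = (-157, -544, 273).
Normal n = (TP-A→TP-B) × (TP-A→TP-C) = (-114109, 103177, 139975).
So ∂z/∂E = −n_x/n_z = 0.81521 and ∂z/∂N = −n_y/n_z = −0.73711.
Unit vector along 020° is (sin 20°, cos 20°) = (0.3420, 0.9397).
Slope in that direction = a·(0.3420) + b·(0.9397) = −0.41384.
Apparent dip = arctan|0.41384| = 22.5° (true dip is 47.7°, so apparent ≤ true as expected).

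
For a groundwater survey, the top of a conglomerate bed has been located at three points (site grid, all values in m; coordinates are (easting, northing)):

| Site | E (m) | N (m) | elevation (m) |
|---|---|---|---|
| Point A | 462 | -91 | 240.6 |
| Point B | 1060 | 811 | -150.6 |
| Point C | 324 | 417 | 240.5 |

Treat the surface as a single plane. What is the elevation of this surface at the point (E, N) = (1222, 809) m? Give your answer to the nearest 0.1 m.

-225.5 m

Two edge vectors: Point A→Point B = (598, 902, -391.2), Point A→Point C = (-138, 508, -0.1).
Normal n = (Point A→Point B) × (Point A→Point C) = (198639.4, 54045.4, 428260).
So ∂z/∂E = −n_x/n_z = −0.463829 and ∂z/∂N = −n_y/n_z = −0.126198.
Intercept c from Point A: 240.6 + 214.29 − 11.48 = 443.41.
At (1222, 809): z = −566.8 − 102.1 + 443.41 = -225.5 m.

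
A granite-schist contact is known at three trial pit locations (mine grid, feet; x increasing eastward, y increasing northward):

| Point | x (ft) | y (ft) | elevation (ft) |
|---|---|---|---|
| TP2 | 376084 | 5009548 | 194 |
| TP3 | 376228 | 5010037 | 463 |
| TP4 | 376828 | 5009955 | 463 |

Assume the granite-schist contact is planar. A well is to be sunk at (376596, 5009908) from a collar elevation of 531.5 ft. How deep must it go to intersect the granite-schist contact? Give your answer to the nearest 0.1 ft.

110.1 ft

Let the plane be z = a·x + b·y + c.
TP3−TP2: 144a + 489b = 269;  TP4−TP2: 744a + 407b = 269.
Solving gives a = 0.072272024, b = 0.528819690.
Then c = 194 − a·376084 − b·5009548 = −2676133.97.
At (376596, 5009908): z_contact = 27217.36 + 2649338.00 − 2676133.97 = 421.38 ft.
Depth below ground = 531.5 − 421.38 = 110.1 ft.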